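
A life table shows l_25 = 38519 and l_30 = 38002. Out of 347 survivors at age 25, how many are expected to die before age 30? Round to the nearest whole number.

5

The relevant probability is 1 − 38002/38519 = 0.013422.
Expected number = 347 × 0.013422 = 5.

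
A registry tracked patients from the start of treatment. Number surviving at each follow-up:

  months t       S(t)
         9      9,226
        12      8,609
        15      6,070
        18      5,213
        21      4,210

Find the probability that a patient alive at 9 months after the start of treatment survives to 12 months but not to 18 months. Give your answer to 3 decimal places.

0.368

This is the probability of reaching 12 but not 18, conditional on being alive at 9: (S(12) − S(18)) / S(9).
= (8,609 − 5,213) / 9,226 = 3,396 / 9,226 = 0.368090.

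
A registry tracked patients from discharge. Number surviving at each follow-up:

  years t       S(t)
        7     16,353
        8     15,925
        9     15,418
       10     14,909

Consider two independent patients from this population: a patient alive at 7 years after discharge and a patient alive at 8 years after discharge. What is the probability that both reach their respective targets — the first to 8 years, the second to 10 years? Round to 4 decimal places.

p₁ = S(8)/S(7) = 15,925/16,353 = 0.973827; p₂ = S(10)/S(8) = 14,909/15,925 = 0.936201.
P(both) = p₁ × p₂ = 0.973827 × 0.936201 = 0.911698.

0.9117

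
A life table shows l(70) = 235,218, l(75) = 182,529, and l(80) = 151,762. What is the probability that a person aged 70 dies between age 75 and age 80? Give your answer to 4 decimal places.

This is the probability of reaching 75 but not 80, conditional on being alive at 70: (l(75) − l(80)) / l(70).
= (182,529 − 151,762) / 235,218 = 30,767 / 235,218 = 0.130802.

0.1308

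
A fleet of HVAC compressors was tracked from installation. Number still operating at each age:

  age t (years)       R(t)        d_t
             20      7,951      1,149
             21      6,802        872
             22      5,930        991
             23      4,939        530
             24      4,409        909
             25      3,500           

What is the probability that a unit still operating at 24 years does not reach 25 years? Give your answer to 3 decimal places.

P(fail before 25 | operational at 24) = 1 − R(25)/R(24) = 1 − 3,500/4,409 = (909)/4,409 = 0.206169.

0.206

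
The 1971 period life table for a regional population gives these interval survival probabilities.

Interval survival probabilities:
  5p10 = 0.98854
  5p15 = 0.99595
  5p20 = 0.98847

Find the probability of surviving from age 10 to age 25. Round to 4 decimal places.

The overall survival probability is 0.98854 × 0.99595 × 0.98847.
= 0.973185.

0.9732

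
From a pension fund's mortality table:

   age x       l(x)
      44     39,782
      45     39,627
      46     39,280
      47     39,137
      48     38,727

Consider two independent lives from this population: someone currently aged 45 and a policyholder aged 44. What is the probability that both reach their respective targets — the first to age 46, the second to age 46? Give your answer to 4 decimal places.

0.9787

p₁ = l(46)/l(45) = 39,280/39,627 = 0.991243; p₂ = l(46)/l(44) = 39,280/39,782 = 0.987381.
P(both) = p₁ × p₂ = 0.991243 × 0.987381 = 0.978735.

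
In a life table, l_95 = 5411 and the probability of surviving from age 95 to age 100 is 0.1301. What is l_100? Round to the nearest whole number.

704

l_100 = l_95 × p = 5411 × 0.1301 = 704.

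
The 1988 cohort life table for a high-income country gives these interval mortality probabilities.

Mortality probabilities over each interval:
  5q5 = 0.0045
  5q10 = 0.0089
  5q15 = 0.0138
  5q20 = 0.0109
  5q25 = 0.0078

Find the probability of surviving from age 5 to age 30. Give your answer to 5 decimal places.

0.95491

25p5 = (1 − 0.0045) × (1 − 0.0089) × (1 − 0.0138) × (1 − 0.0109) × (1 − 0.0078).
= 0.9955 × 0.9911 × 0.9862 × 0.9891 × 0.9922 = 0.954912.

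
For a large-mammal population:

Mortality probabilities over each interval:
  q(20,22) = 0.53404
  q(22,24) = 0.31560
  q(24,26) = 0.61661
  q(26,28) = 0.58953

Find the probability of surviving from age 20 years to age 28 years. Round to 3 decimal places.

0.050

The overall survival probability is (1 − 0.53404) × (1 − 0.31560) × (1 − 0.61661) × (1 − 0.58953).
= 0.46596 × 0.68440 × 0.38339 × 0.41047 = 0.050186.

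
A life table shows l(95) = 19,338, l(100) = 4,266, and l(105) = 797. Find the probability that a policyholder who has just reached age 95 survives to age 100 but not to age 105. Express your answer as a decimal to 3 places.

This is the probability of reaching 100 but not 105, conditional on being alive at 95: (l(100) − l(105)) / l(95).
= (4,266 − 797) / 19,338 = 3,469 / 19,338 = 0.179388.

0.179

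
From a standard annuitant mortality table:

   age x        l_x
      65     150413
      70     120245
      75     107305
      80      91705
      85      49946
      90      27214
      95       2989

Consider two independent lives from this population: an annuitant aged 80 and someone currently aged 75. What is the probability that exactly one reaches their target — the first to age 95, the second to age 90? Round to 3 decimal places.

0.270

p₁ = l_95/l_80 = 2989/91705 = 0.032594; p₂ = l_90/l_75 = 27214/107305 = 0.253614.
P(exactly one) = p₁(1−p₂) + (1−p₁)p₂ = 0.024328 + 0.245348 = 0.269675.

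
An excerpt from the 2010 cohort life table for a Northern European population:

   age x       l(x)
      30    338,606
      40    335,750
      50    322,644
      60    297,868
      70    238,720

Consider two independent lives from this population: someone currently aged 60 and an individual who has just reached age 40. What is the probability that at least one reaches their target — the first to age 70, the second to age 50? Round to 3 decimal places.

p₁ = l(70)/l(60) = 238,720/297,868 = 0.801429; p₂ = l(50)/l(40) = 322,644/335,750 = 0.960965.
P(at least one) = 1 − (1−p₁)(1−p₂) = 1 − 0.198571 × 0.039035 = 0.992249.

0.992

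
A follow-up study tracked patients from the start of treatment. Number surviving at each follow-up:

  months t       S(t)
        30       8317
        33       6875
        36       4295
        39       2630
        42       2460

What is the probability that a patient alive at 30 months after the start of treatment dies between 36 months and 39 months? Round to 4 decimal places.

This is the probability of reaching 36 but not 39, conditional on being alive at 30: (S(36) − S(39)) / S(30).
= (4295 − 2630) / 8317 = 1665 / 8317 = 0.200192.

0.2002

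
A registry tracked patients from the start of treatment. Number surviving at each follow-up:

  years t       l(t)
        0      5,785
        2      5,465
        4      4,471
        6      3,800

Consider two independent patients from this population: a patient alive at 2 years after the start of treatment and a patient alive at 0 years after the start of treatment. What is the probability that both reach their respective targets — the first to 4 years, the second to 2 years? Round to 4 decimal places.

p₁ = l(4)/l(2) = 4,471/5,465 = 0.818115; p₂ = l(2)/l(0) = 5,465/5,785 = 0.944685.
P(both) = p₁ × p₂ = 0.818115 × 0.944685 = 0.772861.

0.7729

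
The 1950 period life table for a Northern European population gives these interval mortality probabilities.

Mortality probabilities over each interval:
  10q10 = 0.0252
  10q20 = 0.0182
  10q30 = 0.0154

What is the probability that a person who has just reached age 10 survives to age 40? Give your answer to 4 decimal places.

0.9423

The overall survival probability is (1 − 0.0252) × (1 − 0.0182) × (1 − 0.0154).
= 0.9748 × 0.9818 × 0.9846 = 0.942320.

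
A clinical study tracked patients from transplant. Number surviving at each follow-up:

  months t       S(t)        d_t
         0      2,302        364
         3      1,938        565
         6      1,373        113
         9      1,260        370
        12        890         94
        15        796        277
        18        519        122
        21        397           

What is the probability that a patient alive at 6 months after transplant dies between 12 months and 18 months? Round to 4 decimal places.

This is the probability of reaching 12 but not 18, conditional on being alive at 6: (S(12) − S(18)) / S(6).
= (890 − 519) / 1,373 = 371 / 1,373 = 0.270211.

0.2702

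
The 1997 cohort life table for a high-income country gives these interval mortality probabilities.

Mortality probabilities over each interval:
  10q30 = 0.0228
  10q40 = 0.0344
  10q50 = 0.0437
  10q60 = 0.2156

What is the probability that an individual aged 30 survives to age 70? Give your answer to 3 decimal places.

The overall survival probability is (1 − 0.0228) × (1 − 0.0344) × (1 − 0.0437) × (1 − 0.2156).
= 0.9772 × 0.9656 × 0.9563 × 0.7844 = 0.707803.

0.708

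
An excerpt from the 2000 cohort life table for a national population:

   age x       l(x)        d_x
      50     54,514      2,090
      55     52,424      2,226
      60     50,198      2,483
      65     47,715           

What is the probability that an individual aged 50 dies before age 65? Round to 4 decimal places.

P(die before 65 | alive at 50) = 1 − l(65)/l(50) = 1 − 47,715/54,514 = (6,799)/54,514 = 0.124720.

0.1247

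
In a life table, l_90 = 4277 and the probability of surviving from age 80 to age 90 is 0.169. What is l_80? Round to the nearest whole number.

25308

l_80 = l_90 / p = 4277 / 0.169 = 25308.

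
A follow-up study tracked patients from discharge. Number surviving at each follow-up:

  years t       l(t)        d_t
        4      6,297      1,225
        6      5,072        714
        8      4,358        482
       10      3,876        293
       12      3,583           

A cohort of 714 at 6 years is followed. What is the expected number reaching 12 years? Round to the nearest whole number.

The relevant probability is 3,583/5,072 = 0.706427.
Expected number = 714 × 0.706427 = 504.

504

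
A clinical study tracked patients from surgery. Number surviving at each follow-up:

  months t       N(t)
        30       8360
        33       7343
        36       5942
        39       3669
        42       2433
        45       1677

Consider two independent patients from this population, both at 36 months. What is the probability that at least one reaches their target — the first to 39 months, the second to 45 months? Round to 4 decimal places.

p₁ = N(39)/N(36) = 3669/5942 = 0.617469; p₂ = N(45)/N(36) = 1677/5942 = 0.282228.
P(at least one) = 1 − (1−p₁)(1−p₂) = 1 − 0.382531 × 0.717772 = 0.725430.

0.7254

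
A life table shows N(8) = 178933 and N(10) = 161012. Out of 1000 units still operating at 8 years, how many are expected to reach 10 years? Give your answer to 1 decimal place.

899.8

The relevant probability is 161012/178933 = 0.899845.
Expected number = 1000 × 0.899845 = 899.8.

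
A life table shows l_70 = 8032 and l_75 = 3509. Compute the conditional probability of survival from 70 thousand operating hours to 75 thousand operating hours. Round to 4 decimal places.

0.4369

The conditional survival probability is l_75/l_70 = 3509/8032 = 0.436877.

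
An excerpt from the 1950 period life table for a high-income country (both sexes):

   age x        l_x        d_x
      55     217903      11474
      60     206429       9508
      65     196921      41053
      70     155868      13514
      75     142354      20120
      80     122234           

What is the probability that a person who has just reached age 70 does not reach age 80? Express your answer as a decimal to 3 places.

P(die before 80 | alive at 70) = 1 − l_80/l_70 = 1 − 122234/155868 = (33634)/155868 = 0.215785.

0.216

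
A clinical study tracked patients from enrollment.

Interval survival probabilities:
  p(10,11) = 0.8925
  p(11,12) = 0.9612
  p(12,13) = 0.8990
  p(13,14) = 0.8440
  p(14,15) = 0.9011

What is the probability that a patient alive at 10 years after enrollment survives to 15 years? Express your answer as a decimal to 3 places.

0.587

The overall survival probability is 0.8925 × 0.9612 × 0.8990 × 0.8440 × 0.9011.
= 0.586539.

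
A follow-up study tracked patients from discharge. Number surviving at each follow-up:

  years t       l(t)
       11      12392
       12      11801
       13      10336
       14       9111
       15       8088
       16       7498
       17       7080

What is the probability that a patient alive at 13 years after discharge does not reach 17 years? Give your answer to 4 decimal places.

P(die before 17 | alive at 13) = 1 − l(17)/l(13) = 1 − 7080/10336 = (3256)/10336 = 0.315015.

0.3150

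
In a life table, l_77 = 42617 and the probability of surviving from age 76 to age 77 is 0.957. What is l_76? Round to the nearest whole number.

l_76 = l_77 / p = 42617 / 0.957 = 44532.

44532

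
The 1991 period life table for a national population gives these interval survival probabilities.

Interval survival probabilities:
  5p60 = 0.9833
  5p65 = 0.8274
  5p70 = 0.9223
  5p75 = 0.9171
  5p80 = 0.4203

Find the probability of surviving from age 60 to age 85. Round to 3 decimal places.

0.289

Chaining the interval survival probabilities: 0.9833 × 0.8274 × 0.9223 × 0.9171 × 0.4203.
= 0.289234.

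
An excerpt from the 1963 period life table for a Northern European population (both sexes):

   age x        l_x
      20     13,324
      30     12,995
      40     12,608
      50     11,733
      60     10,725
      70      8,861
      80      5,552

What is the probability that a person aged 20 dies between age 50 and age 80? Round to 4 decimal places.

This is the probability of reaching 50 but not 80, conditional on being alive at 20: (l_50 − l_80) / l_20.
= (11,733 − 5,552) / 13,324 = 6,181 / 13,324 = 0.463900.

0.4639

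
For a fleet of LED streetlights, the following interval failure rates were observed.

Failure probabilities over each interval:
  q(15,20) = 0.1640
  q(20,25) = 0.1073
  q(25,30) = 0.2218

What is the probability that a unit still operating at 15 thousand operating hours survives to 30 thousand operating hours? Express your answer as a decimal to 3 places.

0.581

Survival from 15 to 30 is the product of surviving each interval: (1 − 0.1640) × (1 − 0.1073) × (1 − 0.2218).
= 0.8360 × 0.8927 × 0.7782 = 0.580768.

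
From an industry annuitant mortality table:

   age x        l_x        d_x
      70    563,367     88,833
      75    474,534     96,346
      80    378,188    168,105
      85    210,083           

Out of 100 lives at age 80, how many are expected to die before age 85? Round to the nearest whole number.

44

The relevant probability is 1 − 210,083/378,188 = 0.444501.
Expected number = 100 × 0.444501 = 44.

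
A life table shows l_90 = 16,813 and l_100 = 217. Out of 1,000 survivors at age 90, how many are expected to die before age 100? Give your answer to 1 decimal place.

The relevant probability is 1 − 217/16,813 = 0.987093.
Expected number = 1,000 × 0.987093 = 987.1.

987.1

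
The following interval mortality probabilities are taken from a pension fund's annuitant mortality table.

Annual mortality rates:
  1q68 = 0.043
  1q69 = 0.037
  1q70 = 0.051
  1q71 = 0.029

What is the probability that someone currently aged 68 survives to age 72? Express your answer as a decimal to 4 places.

Chaining the interval survival probabilities: (1 − 0.043) × (1 − 0.037) × (1 − 0.051) × (1 − 0.029).
= 0.957 × 0.963 × 0.949 × 0.971 = 0.849227.

0.8492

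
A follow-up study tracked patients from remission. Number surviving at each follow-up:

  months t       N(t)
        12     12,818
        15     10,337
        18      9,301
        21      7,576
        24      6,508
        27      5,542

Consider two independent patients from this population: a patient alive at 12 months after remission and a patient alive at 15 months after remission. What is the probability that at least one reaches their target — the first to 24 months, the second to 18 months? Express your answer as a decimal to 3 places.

0.951

p₁ = N(24)/N(12) = 6,508/12,818 = 0.507724; p₂ = N(18)/N(15) = 9,301/10,337 = 0.899777.
P(at least one) = 1 − (1−p₁)(1−p₂) = 1 − 0.492276 × 0.100223 = 0.950663.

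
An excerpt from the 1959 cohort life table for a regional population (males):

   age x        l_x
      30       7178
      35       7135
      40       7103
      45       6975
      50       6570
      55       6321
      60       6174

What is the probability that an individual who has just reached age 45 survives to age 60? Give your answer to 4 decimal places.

We want 15p45 = l_60/l_45.
The conditional survival probability is l_60/l_45 = 6174/6975 = 0.885161.

0.8852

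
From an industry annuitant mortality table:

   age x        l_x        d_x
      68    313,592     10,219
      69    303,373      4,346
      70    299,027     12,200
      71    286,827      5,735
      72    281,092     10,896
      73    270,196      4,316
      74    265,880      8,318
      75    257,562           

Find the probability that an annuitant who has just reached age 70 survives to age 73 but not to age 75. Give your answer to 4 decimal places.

0.0423

We want 3|2q70 = (l_73 − l_75)/l_70.
This is the probability of reaching 73 but not 75, conditional on being alive at 70: (l_73 − l_75) / l_70.
= (270,196 − 257,562) / 299,027 = 12,634 / 299,027 = 0.042250.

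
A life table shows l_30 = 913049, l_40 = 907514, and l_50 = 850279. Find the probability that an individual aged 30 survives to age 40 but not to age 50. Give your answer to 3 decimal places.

0.063

We want 10|10q30 = (l_40 − l_50)/l_30.
This is the probability of reaching 40 but not 50, conditional on being alive at 30: (l_40 − l_50) / l_30.
= (907514 − 850279) / 913049 = 57235 / 913049 = 0.062686.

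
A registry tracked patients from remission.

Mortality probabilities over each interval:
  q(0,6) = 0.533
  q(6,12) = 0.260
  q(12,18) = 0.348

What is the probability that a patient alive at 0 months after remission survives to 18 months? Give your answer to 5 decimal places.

The overall survival probability is (1 − 0.533) × (1 − 0.260) × (1 − 0.348).
= 0.467 × 0.740 × 0.652 = 0.225318.

0.22532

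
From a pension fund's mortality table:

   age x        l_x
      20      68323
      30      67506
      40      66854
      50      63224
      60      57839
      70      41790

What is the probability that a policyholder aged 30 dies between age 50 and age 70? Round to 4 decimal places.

0.3175

We want 20|20q30 = (l_50 − l_70)/l_30.
This is the probability of reaching 50 but not 70, conditional on being alive at 30: (l_50 − l_70) / l_30.
= (63224 − 41790) / 67506 = 21434 / 67506 = 0.317513.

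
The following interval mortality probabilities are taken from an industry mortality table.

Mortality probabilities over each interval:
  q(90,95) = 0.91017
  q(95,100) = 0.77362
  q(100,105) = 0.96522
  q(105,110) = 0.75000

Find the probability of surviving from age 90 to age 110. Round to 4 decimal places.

0.0002

Chaining the interval survival probabilities: (1 − 0.91017) × (1 − 0.77362) × (1 − 0.96522) × (1 − 0.75000).
= 0.08983 × 0.22638 × 0.03478 × 0.25000 = 0.000177.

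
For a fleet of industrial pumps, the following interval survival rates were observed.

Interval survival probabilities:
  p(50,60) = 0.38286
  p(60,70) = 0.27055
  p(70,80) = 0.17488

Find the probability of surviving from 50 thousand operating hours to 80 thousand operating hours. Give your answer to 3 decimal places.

0.018

Survival from 50 to 80 is the product of surviving each interval: 0.38286 × 0.27055 × 0.17488.
= 0.018115.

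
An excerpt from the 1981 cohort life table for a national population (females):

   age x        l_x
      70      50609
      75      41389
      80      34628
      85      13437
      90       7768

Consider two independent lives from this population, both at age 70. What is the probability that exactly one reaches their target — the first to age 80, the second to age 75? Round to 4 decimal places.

p₁ = l_80/l_70 = 34628/50609 = 0.684226; p₂ = l_75/l_70 = 41389/50609 = 0.817819.
P(exactly one) = p₁(1−p₂) + (1−p₁)p₂ = 0.124653 + 0.258246 = 0.382899.

0.3829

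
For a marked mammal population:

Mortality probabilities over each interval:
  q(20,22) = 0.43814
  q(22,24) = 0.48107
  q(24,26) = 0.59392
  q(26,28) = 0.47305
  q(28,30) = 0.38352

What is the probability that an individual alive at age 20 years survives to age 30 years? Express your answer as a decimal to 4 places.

Survival from 20 to 30 is the product of surviving each interval: (1 − 0.43814) × (1 − 0.48107) × (1 − 0.59392) × (1 − 0.47305) × (1 − 0.38352).
= 0.56186 × 0.51893 × 0.40608 × 0.52695 × 0.61648 = 0.038462.

0.0385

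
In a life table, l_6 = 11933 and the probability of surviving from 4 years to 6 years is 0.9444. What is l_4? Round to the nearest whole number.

12636

l_4 = l_6 / p = 11933 / 0.9444 = 12636.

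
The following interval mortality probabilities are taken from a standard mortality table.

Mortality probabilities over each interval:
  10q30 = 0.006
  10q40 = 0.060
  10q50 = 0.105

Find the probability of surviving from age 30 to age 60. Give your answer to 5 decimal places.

0.83625

Chaining the interval survival probabilities: (1 − 0.006) × (1 − 0.060) × (1 − 0.105).
= 0.994 × 0.940 × 0.895 = 0.836252.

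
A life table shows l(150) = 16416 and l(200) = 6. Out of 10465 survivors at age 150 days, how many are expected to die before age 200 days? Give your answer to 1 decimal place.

10461.2

The relevant probability is 1 − 6/16416 = 0.999635.
Expected number = 10465 × 0.999635 = 10461.2.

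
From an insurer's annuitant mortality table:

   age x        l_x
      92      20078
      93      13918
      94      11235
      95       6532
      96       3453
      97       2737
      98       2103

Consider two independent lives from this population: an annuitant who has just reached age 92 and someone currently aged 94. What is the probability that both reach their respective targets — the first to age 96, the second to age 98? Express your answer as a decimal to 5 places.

p₁ = l_96/l_92 = 3453/20078 = 0.171979; p₂ = l_98/l_94 = 2103/11235 = 0.187183.
P(both) = p₁ × p₂ = 0.171979 × 0.187183 = 0.032192.

0.03219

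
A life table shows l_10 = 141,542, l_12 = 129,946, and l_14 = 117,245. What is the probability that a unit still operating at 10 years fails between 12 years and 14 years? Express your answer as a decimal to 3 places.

This is the probability of reaching 12 but not 14, conditional on being operational at 10: (l_12 − l_14) / l_10.
= (129,946 − 117,245) / 141,542 = 12,701 / 141,542 = 0.089733.

0.090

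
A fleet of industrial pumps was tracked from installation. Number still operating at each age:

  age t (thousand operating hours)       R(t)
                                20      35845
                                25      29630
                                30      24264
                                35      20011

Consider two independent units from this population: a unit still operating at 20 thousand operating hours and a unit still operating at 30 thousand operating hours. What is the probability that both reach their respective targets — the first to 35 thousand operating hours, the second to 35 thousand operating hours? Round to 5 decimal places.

p₁ = R(35)/R(20) = 20011/35845 = 0.558265; p₂ = R(35)/R(30) = 20011/24264 = 0.824720.
P(both) = p₁ × p₂ = 0.558265 × 0.824720 = 0.460412.

0.46041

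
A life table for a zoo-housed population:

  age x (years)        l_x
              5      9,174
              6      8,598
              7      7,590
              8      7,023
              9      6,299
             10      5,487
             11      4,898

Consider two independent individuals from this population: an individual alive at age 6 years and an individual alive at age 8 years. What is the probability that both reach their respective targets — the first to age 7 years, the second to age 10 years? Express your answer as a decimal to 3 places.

p₁ = l_7/l_6 = 7,590/8,598 = 0.882763; p₂ = l_10/l_8 = 5,487/7,023 = 0.781290.
P(both) = p₁ × p₂ = 0.882763 × 0.781290 = 0.689694.

0.690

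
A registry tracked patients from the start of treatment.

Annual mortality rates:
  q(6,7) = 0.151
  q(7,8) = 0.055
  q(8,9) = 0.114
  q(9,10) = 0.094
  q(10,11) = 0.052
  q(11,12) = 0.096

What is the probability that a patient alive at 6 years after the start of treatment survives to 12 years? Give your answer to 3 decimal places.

0.552

The overall survival probability is (1 − 0.151) × (1 − 0.055) × (1 − 0.114) × (1 − 0.094) × (1 − 0.052) × (1 − 0.096).
= 0.849 × 0.945 × 0.886 × 0.906 × 0.948 × 0.904 = 0.551923.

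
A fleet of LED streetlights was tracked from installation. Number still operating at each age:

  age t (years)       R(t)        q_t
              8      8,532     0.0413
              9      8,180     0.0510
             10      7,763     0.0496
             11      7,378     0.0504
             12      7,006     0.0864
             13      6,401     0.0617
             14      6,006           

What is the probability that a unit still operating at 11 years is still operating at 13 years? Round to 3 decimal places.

0.868

The conditional survival probability is R(13)/R(11) = 6,401/7,378 = 0.867579.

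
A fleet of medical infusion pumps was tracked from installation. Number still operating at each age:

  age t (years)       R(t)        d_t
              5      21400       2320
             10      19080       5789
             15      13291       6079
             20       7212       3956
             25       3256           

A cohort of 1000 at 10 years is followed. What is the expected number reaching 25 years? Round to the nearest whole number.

171

The relevant probability is 3256/19080 = 0.170650.
Expected number = 1000 × 0.170650 = 171.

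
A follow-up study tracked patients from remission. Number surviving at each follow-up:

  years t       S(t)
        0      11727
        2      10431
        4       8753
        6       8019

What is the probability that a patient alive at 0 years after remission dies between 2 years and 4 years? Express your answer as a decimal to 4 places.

This is the probability of reaching 2 but not 4, conditional on being alive at 0: (S(2) − S(4)) / S(0).
= (10431 − 8753) / 11727 = 1678 / 11727 = 0.143089.

0.1431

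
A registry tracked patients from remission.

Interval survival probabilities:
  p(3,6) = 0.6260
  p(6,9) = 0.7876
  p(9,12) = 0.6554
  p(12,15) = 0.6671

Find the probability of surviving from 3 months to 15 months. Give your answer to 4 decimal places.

P(survive 3→15) = 0.6260 × 0.7876 × 0.6554 × 0.6671.
= 0.215565.

0.2156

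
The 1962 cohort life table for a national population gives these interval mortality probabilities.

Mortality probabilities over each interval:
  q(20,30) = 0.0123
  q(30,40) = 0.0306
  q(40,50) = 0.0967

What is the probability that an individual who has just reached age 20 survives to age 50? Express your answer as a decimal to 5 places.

Survival from 20 to 50 is the product of surviving each interval: (1 − 0.0123) × (1 − 0.0306) × (1 − 0.0967).
= 0.9877 × 0.9694 × 0.9033 = 0.864888.

0.86489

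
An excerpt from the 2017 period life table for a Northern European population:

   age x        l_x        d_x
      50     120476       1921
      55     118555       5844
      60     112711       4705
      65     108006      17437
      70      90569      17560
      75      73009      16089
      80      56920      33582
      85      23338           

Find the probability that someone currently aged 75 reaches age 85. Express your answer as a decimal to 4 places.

0.3197

The conditional survival probability is l_85/l_75 = 23338/73009 = 0.319659.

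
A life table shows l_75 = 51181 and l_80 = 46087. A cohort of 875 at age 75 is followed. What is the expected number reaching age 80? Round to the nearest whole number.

The relevant probability is 46087/51181 = 0.900471.
Expected number = 875 × 0.900471 = 788.

788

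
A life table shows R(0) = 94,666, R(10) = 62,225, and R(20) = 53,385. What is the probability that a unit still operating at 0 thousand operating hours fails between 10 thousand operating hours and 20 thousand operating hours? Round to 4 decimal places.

This is the probability of reaching 10 but not 20, conditional on being operational at 0: (R(10) − R(20)) / R(0).
= (62,225 − 53,385) / 94,666 = 8,840 / 94,666 = 0.093381.

0.0934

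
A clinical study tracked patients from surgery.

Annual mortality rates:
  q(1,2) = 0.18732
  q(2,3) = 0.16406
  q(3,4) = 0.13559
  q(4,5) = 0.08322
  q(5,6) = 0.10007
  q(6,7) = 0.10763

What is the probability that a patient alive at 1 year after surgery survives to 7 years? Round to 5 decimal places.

P(survive 1→7) = (1 − 0.18732) × (1 − 0.16406) × (1 − 0.13559) × (1 − 0.08322) × (1 − 0.10007) × (1 − 0.10763).
= 0.81268 × 0.83594 × 0.86441 × 0.91678 × 0.89993 × 0.89237 = 0.432348.

0.43235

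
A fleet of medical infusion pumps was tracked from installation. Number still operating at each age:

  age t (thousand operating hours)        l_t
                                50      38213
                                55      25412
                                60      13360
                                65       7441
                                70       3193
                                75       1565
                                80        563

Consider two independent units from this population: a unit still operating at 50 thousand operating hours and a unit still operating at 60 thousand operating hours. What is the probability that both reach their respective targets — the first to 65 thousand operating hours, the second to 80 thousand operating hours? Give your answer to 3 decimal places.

0.008

p₁ = l_65/l_50 = 7441/38213 = 0.194724; p₂ = l_80/l_60 = 563/13360 = 0.042141.
P(both) = p₁ × p₂ = 0.194724 × 0.042141 = 0.008206.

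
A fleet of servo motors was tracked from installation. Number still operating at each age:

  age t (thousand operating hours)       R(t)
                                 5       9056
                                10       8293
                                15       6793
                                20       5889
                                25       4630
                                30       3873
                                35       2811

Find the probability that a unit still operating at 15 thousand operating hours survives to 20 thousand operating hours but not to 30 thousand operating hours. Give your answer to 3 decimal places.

This is the probability of reaching 20 but not 30, conditional on being operational at 15: (R(20) − R(30)) / R(15).
= (5889 − 3873) / 6793 = 2016 / 6793 = 0.296776.

0.297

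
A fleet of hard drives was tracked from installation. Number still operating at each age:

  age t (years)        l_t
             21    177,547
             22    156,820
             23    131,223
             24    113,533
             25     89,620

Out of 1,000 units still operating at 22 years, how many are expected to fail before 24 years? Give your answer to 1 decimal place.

276.0

The relevant probability is 1 − 113,533/156,820 = 0.276030.
Expected number = 1,000 × 0.276030 = 276.0.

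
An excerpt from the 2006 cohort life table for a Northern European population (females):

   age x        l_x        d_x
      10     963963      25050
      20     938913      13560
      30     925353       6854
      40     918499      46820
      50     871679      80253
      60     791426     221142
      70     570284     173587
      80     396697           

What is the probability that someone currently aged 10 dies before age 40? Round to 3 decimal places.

0.047

P(die before 40 | alive at 10) = 1 − l_40/l_10 = 1 − 918499/963963 = (45464)/963963 = 0.047164.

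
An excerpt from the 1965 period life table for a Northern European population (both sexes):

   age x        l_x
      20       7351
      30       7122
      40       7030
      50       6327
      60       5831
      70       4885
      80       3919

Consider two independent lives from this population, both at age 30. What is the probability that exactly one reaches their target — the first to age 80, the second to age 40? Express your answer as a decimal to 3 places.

0.451

p₁ = l_80/l_30 = 3919/7122 = 0.550267; p₂ = l_40/l_30 = 7030/7122 = 0.987082.
P(exactly one) = p₁(1−p₂) + (1−p₁)p₂ = 0.007108 + 0.443923 = 0.451032.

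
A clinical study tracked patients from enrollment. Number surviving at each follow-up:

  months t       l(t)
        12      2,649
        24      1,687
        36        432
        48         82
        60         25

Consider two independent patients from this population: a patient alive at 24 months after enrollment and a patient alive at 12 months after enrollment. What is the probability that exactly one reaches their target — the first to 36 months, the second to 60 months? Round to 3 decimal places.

0.261

p₁ = l(36)/l(24) = 432/1,687 = 0.256076; p₂ = l(60)/l(12) = 25/2,649 = 0.009438.
P(exactly one) = p₁(1−p₂) + (1−p₁)p₂ = 0.253659 + 0.007021 = 0.260680.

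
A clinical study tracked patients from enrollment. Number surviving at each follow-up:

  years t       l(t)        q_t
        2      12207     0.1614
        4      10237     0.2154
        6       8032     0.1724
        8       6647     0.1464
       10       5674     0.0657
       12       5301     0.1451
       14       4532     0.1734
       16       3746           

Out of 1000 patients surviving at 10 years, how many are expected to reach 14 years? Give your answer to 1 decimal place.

The relevant probability is 4532/5674 = 0.798731.
Expected number = 1000 × 0.798731 = 798.7.

798.7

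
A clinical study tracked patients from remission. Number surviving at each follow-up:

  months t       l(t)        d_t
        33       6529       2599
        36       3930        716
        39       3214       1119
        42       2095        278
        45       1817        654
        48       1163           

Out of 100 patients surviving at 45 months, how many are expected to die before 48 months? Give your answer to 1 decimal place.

The relevant probability is 1 − 1163/1817 = 0.359934.
Expected number = 100 × 0.359934 = 36.0.

36.0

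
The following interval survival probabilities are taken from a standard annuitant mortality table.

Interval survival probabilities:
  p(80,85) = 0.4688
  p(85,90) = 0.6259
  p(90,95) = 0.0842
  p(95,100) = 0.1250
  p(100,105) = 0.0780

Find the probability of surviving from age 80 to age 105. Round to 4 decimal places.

Chaining the interval survival probabilities: 0.4688 × 0.6259 × 0.0842 × 0.1250 × 0.0780.
= 0.000241.

0.0002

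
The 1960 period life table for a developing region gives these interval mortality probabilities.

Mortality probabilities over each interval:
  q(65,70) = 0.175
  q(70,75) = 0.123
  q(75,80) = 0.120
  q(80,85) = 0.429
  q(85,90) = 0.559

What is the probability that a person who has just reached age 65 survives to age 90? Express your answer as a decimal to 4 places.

0.1603

The overall survival probability is (1 − 0.175) × (1 − 0.123) × (1 − 0.120) × (1 − 0.429) × (1 − 0.559).
= 0.825 × 0.877 × 0.880 × 0.571 × 0.441 = 0.160329.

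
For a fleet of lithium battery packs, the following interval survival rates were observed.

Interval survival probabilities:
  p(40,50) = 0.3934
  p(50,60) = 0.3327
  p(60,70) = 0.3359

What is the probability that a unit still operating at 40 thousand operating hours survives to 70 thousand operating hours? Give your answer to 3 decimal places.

0.044

Survival from 40 to 70 is the product of surviving each interval: 0.3934 × 0.3327 × 0.3359.
= 0.043964.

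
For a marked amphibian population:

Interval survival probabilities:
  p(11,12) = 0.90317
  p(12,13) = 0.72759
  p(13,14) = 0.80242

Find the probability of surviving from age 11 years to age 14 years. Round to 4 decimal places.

Chaining the interval survival probabilities: 0.90317 × 0.72759 × 0.80242.
= 0.527300.

0.5273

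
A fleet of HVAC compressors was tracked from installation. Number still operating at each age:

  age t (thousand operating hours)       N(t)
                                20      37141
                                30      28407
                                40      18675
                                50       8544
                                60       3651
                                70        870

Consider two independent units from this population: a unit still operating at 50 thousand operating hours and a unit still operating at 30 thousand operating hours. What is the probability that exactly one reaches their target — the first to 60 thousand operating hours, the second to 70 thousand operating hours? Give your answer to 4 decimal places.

0.4318

p₁ = N(60)/N(50) = 3651/8544 = 0.427317; p₂ = N(70)/N(30) = 870/28407 = 0.030626.
P(exactly one) = p₁(1−p₂) + (1−p₁)p₂ = 0.414230 + 0.017539 = 0.431769.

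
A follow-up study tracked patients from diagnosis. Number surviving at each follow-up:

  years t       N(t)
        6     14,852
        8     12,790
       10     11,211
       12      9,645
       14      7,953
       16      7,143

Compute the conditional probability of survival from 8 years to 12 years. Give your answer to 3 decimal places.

0.754

The conditional survival probability is N(12)/N(8) = 9,645/12,790 = 0.754105.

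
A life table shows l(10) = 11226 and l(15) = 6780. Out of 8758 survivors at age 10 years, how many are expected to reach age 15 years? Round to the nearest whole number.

5289

The relevant probability is 6780/11226 = 0.603955.
Expected number = 8758 × 0.603955 = 5289.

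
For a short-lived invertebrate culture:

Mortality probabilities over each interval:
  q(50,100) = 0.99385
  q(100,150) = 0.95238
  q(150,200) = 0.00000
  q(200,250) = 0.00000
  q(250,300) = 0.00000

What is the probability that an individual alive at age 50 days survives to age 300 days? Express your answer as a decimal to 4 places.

Survival from 50 to 300 is the product of surviving each interval: (1 − 0.99385) × (1 − 0.95238) × (1 − 0.00000) × (1 − 0.00000) × (1 − 0.00000).
= 0.00615 × 0.04762 × 1.00000 × 1.00000 × 1.00000 = 0.000293.

0.0003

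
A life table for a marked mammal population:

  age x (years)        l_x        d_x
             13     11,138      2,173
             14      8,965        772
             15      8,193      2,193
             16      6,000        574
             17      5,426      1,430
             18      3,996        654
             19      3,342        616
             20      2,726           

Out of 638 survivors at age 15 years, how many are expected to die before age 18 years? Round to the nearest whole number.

The relevant probability is 1 − 3,996/8,193 = 0.512267.
Expected number = 638 × 0.512267 = 327.

327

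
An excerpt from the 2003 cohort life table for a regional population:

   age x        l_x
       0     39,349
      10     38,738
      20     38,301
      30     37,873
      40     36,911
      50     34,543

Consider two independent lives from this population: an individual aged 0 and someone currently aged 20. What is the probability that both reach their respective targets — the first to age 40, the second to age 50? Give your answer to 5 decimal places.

0.84600

p₁ = l_40/l_0 = 36,911/39,349 = 0.938042; p₂ = l_50/l_20 = 34,543/38,301 = 0.901882.
P(both) = p₁ × p₂ = 0.938042 × 0.901882 = 0.846003.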